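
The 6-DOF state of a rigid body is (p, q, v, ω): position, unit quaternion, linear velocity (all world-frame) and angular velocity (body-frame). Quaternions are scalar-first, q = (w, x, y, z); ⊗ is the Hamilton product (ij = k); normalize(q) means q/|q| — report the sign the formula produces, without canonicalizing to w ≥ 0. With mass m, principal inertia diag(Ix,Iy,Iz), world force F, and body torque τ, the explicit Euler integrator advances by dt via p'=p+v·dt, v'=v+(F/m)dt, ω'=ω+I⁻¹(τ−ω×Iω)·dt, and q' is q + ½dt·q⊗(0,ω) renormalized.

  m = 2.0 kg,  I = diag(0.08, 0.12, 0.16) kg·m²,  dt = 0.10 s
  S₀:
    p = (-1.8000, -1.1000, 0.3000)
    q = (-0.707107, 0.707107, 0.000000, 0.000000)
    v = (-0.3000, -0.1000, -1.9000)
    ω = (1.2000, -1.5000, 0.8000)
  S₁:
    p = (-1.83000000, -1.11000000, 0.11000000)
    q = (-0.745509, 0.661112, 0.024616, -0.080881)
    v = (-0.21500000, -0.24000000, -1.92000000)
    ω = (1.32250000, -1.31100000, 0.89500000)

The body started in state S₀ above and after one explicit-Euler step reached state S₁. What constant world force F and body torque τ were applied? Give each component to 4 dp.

Δω = ω₁−ω₀ = (0.12250000, 0.18900000, 0.09500000)
ω₀×(Iω₀) = (-0.0480, -0.0768, -0.0720)
I·α + gyro = (0.0500, 0.1500, 0.0800)
Δv = v₁−v₀ = (0.08500000, -0.14000000, -0.02000000)
m·(v₁−v₀)/dt = (1.7000, -2.8000, -0.4000)

F = (1.7000, -2.8000, -0.4000)
τ = (0.0500, 0.1500, 0.0800)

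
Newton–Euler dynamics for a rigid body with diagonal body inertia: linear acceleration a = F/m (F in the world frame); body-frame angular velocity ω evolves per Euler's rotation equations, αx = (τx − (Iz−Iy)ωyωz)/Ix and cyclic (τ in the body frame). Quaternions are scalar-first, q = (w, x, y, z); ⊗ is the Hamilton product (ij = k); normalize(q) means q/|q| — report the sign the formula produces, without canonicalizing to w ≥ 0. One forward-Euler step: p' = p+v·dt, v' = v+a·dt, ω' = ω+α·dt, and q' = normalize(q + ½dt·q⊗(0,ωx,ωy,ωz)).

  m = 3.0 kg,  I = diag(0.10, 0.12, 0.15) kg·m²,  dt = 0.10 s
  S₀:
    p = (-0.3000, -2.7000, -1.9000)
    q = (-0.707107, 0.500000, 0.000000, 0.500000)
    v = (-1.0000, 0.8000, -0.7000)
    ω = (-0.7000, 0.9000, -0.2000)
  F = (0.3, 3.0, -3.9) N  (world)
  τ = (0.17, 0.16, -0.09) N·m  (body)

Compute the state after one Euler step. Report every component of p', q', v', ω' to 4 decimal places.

p' = (-0.4000, -2.6200, -1.9700)
q' = (-0.6835, 0.5014, -0.0442, 0.5287)
v' = (-0.9900, 0.9000, -0.8300)
ω' = (-0.5246, 1.0392, -0.2516)

precession coupling ω×(Iω) = (-0.0054, -0.0070, -0.0126)
α = I⁻¹(τ − ω×Iω) = (1.7540, 1.3917, -0.5160)
ω' = ω + α·dt = (-0.5246, 1.0392, -0.2516)
Hamilton product q⊗(0,ω) = (0.4500000, 0.0449749, -0.8863963, 0.5914214)
q' = normalize(q + ½dt·q⊗(0,ω)) = (-0.6835, 0.5014, -0.0442, 0.5287)
linear accel F/m = (0.1000, 1.0000, -1.3000)
p' = p + v·dt = (-0.4000, -2.6200, -1.9700)
v' = v + a·dt = (-0.9900, 0.9000, -0.8300)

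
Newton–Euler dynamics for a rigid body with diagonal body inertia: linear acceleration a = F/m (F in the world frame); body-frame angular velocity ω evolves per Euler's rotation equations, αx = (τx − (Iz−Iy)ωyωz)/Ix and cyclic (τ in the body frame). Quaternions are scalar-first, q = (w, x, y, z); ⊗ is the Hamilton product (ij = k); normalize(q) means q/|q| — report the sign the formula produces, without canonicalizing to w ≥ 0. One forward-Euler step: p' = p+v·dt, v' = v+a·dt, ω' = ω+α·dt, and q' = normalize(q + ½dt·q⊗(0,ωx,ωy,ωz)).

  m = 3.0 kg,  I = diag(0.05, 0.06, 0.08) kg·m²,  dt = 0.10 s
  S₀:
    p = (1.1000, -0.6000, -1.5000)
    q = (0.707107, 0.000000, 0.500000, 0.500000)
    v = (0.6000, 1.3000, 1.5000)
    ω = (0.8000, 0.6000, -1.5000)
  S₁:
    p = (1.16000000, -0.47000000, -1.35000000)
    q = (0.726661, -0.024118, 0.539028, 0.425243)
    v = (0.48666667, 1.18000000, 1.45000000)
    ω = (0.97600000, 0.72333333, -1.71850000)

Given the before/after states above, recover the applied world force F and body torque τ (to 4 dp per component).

F = (-3.4000, -3.6000, -1.5000)
τ = (0.0700, 0.1100, -0.1700)

rate change Δω = (0.17600000, 0.12333333, -0.21850000)
applied torque τ = (0.0700, 0.1100, -0.1700)
v₁ − v₀ = (-0.11333333, -0.12000000, -0.05000000)
m·(v₁−v₀)/dt = (-3.4000, -3.6000, -1.5000)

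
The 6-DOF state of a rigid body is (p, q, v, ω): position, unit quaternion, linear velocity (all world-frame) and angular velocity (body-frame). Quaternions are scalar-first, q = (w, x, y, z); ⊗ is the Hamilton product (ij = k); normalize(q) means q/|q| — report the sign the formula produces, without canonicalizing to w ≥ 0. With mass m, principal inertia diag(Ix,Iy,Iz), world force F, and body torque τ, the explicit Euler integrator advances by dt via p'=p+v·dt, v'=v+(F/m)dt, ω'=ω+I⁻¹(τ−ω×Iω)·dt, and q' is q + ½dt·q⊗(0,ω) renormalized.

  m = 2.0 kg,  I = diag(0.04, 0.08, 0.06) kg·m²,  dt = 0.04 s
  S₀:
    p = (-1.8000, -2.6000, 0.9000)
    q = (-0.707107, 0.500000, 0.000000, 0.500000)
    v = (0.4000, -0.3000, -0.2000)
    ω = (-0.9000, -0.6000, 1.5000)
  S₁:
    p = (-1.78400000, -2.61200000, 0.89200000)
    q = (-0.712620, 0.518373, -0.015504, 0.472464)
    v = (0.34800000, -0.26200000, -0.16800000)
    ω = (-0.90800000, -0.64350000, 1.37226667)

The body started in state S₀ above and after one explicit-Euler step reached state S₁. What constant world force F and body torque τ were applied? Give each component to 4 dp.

v₁ − v₀ = (-0.05200000, 0.03800000, 0.03200000)
applied force F = (-2.6000, 1.9000, 1.6000)
rate change Δω = (-0.00800000, -0.04350000, -0.12773333)
I·α + gyro = (0.0100, -0.0600, -0.1700)

F = (-2.6000, 1.9000, 1.6000)
τ = (0.0100, -0.0600, -0.1700)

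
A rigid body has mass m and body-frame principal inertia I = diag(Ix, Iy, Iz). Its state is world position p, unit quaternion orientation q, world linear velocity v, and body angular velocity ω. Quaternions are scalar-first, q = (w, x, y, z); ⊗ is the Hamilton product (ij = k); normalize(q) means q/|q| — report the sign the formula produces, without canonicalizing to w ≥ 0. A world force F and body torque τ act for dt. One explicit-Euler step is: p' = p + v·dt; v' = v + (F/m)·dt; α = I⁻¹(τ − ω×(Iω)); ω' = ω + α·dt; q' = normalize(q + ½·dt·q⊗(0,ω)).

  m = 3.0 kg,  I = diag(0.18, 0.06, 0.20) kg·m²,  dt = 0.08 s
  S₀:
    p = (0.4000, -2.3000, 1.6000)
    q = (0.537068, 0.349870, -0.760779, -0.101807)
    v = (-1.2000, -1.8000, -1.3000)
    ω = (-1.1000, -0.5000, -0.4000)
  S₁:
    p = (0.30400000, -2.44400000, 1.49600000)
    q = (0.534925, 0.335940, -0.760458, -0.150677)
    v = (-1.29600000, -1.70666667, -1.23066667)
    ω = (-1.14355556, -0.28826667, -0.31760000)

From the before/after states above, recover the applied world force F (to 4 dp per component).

F = (-3.6000, 3.5000, 2.6000)

velocity change Δv = (-0.09600000, 0.09333333, 0.06933333)
applied force F = (-3.6000, 3.5000, 2.6000)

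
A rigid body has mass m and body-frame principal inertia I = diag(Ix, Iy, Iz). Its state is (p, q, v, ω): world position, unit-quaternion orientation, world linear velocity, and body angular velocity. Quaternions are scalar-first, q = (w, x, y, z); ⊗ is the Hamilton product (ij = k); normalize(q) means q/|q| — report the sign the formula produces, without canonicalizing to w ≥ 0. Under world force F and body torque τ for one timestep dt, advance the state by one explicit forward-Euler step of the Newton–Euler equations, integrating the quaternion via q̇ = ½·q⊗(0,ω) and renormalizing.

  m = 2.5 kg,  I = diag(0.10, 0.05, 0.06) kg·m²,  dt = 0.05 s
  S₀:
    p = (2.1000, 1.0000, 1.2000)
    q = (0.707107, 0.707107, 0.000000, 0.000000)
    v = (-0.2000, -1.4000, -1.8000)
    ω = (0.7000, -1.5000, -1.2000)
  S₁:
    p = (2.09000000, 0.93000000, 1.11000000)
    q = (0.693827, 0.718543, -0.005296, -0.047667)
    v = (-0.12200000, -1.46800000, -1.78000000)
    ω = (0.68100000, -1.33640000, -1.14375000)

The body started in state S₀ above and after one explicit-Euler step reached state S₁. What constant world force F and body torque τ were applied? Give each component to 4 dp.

F = (3.9000, -3.4000, 1.0000)
τ = (-0.0200, 0.1300, 0.1200)

rate change Δω = (-0.01900000, 0.16360000, 0.05625000)
ω₀×(Iω₀) = (0.0180, -0.0336, 0.0525)
applied torque τ = (-0.0200, 0.1300, 0.1200)
v₁ − v₀ = (0.07800000, -0.06800000, 0.02000000)
F = m·Δv/dt = (3.9000, -3.4000, 1.0000)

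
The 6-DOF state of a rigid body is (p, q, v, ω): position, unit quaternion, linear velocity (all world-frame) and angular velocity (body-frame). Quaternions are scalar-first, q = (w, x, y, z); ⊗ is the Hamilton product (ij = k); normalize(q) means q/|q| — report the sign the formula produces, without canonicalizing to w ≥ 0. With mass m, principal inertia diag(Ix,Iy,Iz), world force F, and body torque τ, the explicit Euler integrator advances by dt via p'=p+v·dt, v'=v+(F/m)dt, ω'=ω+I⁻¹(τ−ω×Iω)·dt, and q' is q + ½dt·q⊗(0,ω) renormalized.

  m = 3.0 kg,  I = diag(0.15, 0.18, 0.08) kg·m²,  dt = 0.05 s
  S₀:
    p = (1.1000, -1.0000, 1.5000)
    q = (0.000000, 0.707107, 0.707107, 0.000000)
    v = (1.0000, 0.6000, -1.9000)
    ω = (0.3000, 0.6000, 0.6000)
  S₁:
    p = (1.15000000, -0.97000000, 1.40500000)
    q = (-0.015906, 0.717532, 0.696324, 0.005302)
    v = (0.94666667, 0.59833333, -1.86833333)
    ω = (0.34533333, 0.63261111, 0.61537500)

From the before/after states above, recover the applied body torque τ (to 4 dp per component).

ω₁ − ω₀ = (0.04533333, 0.03261111, 0.01537500)
precession coupling = (-0.0360, 0.0126, 0.0054)
applied torque τ = (0.1000, 0.1300, 0.0300)

τ = (0.1000, 0.1300, 0.0300)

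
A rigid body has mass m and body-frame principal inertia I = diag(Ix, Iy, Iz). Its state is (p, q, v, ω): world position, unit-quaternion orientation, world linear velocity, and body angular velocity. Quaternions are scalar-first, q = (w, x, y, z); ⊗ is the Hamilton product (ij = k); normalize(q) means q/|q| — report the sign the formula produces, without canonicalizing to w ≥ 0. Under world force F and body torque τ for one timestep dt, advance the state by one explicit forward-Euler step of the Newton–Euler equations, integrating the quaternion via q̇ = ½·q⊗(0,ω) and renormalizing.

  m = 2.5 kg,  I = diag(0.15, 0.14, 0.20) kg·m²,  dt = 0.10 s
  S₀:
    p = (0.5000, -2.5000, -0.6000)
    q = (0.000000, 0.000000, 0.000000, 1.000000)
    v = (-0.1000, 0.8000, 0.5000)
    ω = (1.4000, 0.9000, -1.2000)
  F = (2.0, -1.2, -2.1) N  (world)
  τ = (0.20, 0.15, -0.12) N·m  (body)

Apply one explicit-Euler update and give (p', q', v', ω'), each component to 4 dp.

p + v·dt = (0.4900, -2.4200, -0.5500)
v' = v + a·dt = (-0.0200, 0.7520, 0.4160)
α = I⁻¹(τ − ω×Iω) = (1.7653, 0.4714, -0.5370)
ω' = ω + α·dt = (1.5765, 0.9471, -1.2537)
q⊗(0,ω) = (1.2000000, -0.9000000, 1.4000000, 0.0000000)
updated quaternion q' = (0.0597, -0.0448, 0.0696, 0.9948)

p' = (0.4900, -2.4200, -0.5500)
q' = (0.0597, -0.0448, 0.0696, 0.9948)
v' = (-0.0200, 0.7520, 0.4160)
ω' = (1.5765, 0.9471, -1.2537)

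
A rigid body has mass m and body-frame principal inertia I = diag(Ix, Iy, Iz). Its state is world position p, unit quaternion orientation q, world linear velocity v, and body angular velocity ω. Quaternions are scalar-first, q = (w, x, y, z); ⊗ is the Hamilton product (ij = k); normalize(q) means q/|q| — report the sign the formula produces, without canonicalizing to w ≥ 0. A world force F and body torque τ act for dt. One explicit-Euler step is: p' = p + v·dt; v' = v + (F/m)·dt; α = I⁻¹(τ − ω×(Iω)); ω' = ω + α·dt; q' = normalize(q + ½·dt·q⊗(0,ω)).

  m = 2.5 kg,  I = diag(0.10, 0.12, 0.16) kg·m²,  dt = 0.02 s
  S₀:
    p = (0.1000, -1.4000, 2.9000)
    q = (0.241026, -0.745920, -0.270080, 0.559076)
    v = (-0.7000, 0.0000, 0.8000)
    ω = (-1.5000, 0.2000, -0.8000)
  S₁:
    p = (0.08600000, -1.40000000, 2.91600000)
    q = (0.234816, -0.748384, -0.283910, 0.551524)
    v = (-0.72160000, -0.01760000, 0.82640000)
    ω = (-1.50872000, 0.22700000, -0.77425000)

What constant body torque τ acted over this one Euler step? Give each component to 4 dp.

τ = (-0.0500, 0.0900, 0.2000)

Δω = ω₁−ω₀ = (-0.00872000, 0.02700000, 0.02575000)
τ = I·(Δω/dt) + ω₀×(Iω₀) = (-0.0500, 0.0900, 0.2000)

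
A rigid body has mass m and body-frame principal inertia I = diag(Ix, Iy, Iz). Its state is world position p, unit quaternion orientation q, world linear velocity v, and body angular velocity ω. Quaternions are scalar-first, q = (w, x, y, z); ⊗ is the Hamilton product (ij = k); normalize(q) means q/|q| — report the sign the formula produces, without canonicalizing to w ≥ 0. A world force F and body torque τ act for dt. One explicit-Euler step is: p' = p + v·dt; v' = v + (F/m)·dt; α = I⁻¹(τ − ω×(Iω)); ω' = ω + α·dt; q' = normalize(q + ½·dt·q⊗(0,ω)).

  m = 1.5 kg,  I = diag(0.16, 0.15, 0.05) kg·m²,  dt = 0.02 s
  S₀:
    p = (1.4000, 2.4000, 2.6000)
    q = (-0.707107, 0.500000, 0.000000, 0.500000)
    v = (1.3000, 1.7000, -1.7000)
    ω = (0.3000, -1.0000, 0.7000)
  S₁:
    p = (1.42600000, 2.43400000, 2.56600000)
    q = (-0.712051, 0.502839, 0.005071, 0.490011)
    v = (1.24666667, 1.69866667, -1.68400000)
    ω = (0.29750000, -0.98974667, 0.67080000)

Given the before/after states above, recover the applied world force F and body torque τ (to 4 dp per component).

Δv = v₁−v₀ = (-0.05333333, -0.00133333, 0.01600000)
applied force F = (-4.0000, -0.1000, 1.2000)
ω₁ − ω₀ = (-0.00250000, 0.01025333, -0.02920000)
precession coupling = (0.0700, 0.0231, 0.0030)
τ = I·(Δω/dt) + ω₀×(Iω₀) = (0.0500, 0.1000, -0.0700)

F = (-4.0000, -0.1000, 1.2000)
τ = (0.0500, 0.1000, -0.0700)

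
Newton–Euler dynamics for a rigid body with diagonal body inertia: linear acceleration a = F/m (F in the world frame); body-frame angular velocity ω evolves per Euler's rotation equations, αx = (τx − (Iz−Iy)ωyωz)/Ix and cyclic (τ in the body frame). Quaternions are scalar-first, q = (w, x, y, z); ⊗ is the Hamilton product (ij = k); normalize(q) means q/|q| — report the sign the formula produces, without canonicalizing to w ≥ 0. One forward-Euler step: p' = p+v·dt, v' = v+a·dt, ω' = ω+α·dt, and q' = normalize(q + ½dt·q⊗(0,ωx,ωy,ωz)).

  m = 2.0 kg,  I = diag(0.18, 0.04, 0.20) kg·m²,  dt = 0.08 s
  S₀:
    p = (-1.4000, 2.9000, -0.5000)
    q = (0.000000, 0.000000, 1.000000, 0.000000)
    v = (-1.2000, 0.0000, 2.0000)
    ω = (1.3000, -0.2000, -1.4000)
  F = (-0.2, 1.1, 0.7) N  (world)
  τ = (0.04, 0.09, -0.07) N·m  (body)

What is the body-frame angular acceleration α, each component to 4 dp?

gyro term ω×Iω = (0.0448, 0.0364, 0.0364)
(τ − ω×Iω)/I = (-0.0267, 1.3400, -0.5320)

α = (-0.0267, 1.3400, -0.5320)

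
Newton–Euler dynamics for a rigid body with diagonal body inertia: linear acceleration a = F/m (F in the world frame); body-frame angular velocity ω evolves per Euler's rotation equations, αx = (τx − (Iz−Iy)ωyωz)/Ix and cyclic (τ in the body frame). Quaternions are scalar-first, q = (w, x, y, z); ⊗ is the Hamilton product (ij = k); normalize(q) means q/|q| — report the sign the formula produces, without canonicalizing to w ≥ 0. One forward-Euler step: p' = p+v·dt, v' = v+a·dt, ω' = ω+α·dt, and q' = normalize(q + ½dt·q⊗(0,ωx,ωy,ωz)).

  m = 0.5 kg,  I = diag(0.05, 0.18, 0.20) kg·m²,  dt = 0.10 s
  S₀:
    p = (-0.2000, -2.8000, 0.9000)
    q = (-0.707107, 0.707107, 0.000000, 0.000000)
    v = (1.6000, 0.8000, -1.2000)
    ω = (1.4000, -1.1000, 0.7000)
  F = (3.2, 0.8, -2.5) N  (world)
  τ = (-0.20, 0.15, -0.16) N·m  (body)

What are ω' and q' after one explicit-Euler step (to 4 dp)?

ω×(Iω) gyroscopic = (-0.0154, -0.1470, -0.2002)
α = I⁻¹(τ − ω×Iω) = (-3.6920, 1.6500, 0.2010)
new body rate ω' = (1.0308, -0.9350, 0.7201)
2q̇ = q⊗(0,ω) = (-0.9899498, -0.9899498, 0.2828428, -1.2727926)
q + ½dt·q⊗(0,ω), renormalized = (-0.7532, 0.6546, 0.0141, -0.0634)

ω' = (1.0308, -0.9350, 0.7201)
q' = (-0.7532, 0.6546, 0.0141, -0.0634)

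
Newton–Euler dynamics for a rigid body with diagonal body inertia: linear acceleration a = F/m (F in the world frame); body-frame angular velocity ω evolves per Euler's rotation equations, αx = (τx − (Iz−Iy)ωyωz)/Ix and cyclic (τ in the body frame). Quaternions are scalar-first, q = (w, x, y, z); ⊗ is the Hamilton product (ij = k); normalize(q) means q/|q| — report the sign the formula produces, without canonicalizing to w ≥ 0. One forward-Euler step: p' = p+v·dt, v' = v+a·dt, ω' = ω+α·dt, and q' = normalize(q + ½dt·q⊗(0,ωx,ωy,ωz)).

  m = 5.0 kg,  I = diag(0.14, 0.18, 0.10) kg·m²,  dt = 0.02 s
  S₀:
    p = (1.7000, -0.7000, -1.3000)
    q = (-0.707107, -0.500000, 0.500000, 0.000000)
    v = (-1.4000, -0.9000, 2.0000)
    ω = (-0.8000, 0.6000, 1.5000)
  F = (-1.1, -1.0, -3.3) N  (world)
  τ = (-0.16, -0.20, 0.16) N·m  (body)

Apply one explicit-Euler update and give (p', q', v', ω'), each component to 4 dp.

(τ − ω×Iω)/I = (-0.6286, -0.8444, 1.7920)
ω' = ω + α·dt = (-0.8126, 0.5831, 1.5358)
2q̇ = q⊗(0,ω) = (-0.7000000, 1.3156856, 0.3257358, -0.9606605)
q' = normalize(q + ½dt·q⊗(0,ω)) = (-0.7140, -0.4868, 0.5032, -0.0096)
linear accel F/m = (-0.2200, -0.2000, -0.6600)
new position p' = (1.6720, -0.7180, -1.2600)
v' = v + a·dt = (-1.4044, -0.9040, 1.9868)

p' = (1.6720, -0.7180, -1.2600)
q' = (-0.7140, -0.4868, 0.5032, -0.0096)
v' = (-1.4044, -0.9040, 1.9868)
ω' = (-0.8126, 0.5831, 1.5358)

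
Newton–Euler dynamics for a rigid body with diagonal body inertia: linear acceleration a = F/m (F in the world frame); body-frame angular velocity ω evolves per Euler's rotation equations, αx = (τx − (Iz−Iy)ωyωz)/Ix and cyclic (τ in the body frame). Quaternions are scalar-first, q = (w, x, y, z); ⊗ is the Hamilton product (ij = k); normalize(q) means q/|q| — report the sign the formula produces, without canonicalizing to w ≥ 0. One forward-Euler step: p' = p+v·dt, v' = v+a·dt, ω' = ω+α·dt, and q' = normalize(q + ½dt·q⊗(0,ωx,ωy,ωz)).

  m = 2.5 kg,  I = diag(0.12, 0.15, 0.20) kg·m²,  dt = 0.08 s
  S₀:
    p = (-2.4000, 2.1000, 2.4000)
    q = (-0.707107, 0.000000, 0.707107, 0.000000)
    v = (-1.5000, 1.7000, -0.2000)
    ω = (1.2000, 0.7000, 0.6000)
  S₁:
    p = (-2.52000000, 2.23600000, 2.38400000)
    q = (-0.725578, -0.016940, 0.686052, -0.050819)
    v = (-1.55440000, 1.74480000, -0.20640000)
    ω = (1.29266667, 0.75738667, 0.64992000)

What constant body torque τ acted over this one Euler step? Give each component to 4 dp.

τ = (0.1600, 0.0500, 0.1500)

ω₁ − ω₀ = (0.09266667, 0.05738667, 0.04992000)
ω₀×(Iω₀) = (0.0210, -0.0576, 0.0252)
applied torque τ = (0.1600, 0.0500, 0.1500)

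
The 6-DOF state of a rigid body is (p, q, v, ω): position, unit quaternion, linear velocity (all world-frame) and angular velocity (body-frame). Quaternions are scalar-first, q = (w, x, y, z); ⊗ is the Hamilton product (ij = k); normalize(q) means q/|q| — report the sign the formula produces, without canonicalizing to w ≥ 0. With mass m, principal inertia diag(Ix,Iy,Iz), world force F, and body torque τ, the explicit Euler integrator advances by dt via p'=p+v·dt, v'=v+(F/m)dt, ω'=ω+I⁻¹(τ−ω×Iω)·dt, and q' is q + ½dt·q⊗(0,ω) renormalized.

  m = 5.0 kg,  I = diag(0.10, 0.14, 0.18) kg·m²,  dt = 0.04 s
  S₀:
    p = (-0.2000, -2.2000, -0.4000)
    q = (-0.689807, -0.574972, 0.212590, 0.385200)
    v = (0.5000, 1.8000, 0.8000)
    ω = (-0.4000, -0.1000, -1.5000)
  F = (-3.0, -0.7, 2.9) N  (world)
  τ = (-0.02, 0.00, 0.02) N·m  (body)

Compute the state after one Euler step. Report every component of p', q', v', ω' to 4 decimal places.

gyro term ω×Iω = (0.0060, -0.0480, 0.0016)
α = I⁻¹(τ − ω×Iω) = (-0.2600, 0.3429, 0.1022)
ω + α·dt = (-0.4104, -0.0863, -1.4959)
Hamilton product q⊗(0,ω) = (0.3690702, -0.0044422, -0.9475573, 1.1772437)
updated quaternion q' = (-0.6821, -0.5748, 0.1935, 0.4085)
new position p' = (-0.1800, -2.1280, -0.3680)
v' = v + a·dt = (0.4760, 1.7944, 0.8232)

p' = (-0.1800, -2.1280, -0.3680)
q' = (-0.6821, -0.5748, 0.1935, 0.4085)
v' = (0.4760, 1.7944, 0.8232)
ω' = (-0.4104, -0.0863, -1.4959)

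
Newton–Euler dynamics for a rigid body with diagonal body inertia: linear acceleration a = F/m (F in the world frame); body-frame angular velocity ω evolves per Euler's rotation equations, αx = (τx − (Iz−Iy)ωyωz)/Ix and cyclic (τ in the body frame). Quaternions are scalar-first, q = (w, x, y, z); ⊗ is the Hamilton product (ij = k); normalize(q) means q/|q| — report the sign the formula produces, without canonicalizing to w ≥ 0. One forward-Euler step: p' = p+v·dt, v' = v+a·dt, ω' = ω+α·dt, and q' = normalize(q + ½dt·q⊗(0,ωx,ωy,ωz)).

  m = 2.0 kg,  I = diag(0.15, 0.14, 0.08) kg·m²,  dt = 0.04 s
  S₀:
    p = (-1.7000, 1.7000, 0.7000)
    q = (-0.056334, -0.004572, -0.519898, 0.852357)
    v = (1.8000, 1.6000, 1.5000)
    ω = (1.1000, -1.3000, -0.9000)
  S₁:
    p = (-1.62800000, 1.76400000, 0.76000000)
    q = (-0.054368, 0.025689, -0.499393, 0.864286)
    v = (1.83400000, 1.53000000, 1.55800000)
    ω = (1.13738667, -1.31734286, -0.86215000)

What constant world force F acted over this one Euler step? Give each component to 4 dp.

F = (1.7000, -3.5000, 2.9000)

Δv = v₁−v₀ = (0.03400000, -0.07000000, 0.05800000)
m·(v₁−v₀)/dt = (1.7000, -3.5000, 2.9000)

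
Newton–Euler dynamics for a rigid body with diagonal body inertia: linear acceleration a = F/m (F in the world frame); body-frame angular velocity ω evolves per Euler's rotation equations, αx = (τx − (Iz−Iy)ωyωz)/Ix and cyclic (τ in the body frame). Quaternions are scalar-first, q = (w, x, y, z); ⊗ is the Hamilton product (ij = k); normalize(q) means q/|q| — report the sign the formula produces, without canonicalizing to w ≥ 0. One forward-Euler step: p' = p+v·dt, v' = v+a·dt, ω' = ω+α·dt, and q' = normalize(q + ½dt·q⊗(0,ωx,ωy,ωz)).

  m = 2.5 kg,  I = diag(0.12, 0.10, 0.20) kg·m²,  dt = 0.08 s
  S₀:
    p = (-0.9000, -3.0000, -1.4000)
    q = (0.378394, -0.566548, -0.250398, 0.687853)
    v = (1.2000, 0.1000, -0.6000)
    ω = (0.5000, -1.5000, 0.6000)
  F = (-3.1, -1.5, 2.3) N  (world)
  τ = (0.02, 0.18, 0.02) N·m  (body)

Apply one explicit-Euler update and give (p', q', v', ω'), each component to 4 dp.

p' = p + v·dt = (-0.8040, -2.9920, -1.4480)
v + (F/m)dt = (1.1008, 0.0520, -0.5264)
precession coupling ω×(Iω) = (-0.0900, -0.0240, 0.0150)
α = I⁻¹(τ − ω×Iω) = (0.9167, 2.0400, 0.0250)
ω + α·dt = (0.5733, -1.3368, 0.6020)
q⊗(0,ω) = (-0.5050348, 1.0707377, 0.1162643, 1.2020574)
q' = normalize(q + ½dt·q⊗(0,ω)) = (0.3574, -0.5225, -0.2452, 0.7343)

p' = (-0.8040, -2.9920, -1.4480)
q' = (0.3574, -0.5225, -0.2452, 0.7343)
v' = (1.1008, 0.0520, -0.5264)
ω' = (0.5733, -1.3368, 0.6020)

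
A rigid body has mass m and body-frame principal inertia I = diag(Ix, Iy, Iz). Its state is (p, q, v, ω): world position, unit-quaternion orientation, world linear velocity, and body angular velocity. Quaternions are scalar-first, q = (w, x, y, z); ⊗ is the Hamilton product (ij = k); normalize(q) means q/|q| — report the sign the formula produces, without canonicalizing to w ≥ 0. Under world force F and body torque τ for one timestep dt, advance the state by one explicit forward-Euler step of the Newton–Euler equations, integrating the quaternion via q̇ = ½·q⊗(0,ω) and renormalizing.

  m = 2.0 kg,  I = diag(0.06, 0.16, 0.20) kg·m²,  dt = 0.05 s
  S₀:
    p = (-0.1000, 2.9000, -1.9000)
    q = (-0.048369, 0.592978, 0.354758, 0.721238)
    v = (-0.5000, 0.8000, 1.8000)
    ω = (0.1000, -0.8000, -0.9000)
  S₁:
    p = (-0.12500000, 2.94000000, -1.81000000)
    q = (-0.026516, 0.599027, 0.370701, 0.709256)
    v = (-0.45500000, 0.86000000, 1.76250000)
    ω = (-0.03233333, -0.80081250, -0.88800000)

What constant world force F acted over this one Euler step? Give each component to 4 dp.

v₁ − v₀ = (0.04500000, 0.06000000, -0.03750000)
applied force F = (1.8000, 2.4000, -1.5000)

F = (1.8000, 2.4000, -1.5000)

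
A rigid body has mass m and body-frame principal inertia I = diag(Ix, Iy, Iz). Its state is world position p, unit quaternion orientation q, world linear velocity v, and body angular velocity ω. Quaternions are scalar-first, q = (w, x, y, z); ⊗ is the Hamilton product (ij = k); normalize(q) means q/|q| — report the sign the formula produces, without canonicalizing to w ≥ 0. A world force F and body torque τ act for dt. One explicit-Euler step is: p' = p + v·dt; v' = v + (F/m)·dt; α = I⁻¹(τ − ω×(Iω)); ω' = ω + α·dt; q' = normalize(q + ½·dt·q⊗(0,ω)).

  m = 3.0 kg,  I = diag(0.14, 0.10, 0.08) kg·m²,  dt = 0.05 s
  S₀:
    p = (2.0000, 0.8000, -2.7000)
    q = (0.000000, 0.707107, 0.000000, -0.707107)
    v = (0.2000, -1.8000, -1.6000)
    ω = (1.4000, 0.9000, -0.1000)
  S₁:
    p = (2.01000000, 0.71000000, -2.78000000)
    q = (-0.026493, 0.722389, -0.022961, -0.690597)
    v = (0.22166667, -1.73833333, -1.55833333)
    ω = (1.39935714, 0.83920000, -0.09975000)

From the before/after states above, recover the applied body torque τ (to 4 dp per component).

Δω = ω₁−ω₀ = (-0.00064286, -0.06080000, 0.00025000)
applied torque τ = (0.0000, -0.1300, -0.0500)

τ = (0.0000, -0.1300, -0.0500)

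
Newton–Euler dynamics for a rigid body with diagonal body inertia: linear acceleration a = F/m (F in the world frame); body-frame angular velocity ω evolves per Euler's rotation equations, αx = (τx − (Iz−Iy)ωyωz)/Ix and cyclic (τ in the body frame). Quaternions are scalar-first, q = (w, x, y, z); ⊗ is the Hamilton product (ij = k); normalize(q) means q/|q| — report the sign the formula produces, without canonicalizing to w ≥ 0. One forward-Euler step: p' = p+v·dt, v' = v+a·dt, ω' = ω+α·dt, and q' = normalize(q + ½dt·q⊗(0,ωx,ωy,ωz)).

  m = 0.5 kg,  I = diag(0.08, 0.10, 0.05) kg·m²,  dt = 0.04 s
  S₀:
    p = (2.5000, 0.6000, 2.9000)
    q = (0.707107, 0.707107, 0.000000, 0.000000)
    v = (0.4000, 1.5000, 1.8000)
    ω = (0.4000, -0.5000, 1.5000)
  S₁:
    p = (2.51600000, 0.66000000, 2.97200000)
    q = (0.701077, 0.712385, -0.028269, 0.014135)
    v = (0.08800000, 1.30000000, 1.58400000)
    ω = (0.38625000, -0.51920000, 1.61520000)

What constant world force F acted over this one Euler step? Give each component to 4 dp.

v₁ − v₀ = (-0.31200000, -0.20000000, -0.21600000)
applied force F = (-3.9000, -2.5000, -2.7000)

F = (-3.9000, -2.5000, -2.7000)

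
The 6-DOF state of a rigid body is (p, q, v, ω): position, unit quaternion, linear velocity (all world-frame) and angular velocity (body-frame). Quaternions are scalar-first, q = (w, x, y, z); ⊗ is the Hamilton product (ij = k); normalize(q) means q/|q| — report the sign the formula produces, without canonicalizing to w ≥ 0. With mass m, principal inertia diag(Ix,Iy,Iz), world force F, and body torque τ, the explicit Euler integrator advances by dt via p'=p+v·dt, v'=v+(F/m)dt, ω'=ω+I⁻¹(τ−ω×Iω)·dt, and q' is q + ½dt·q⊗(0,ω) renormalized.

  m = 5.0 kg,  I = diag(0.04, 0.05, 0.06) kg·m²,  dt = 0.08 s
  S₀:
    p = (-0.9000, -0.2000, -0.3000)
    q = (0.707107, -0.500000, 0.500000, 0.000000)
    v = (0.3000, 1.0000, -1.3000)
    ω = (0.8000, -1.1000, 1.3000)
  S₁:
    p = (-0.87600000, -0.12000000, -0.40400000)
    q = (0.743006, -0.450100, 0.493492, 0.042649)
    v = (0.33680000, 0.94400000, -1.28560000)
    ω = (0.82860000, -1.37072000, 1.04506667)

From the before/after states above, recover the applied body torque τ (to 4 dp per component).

Δω = ω₁−ω₀ = (0.02860000, -0.27072000, -0.25493333)
gyro term ω₀×Iω₀ = (-0.0143, -0.0208, -0.0088)
I·α + gyro = (0.0000, -0.1900, -0.2000)

τ = (0.0000, -0.1900, -0.2000)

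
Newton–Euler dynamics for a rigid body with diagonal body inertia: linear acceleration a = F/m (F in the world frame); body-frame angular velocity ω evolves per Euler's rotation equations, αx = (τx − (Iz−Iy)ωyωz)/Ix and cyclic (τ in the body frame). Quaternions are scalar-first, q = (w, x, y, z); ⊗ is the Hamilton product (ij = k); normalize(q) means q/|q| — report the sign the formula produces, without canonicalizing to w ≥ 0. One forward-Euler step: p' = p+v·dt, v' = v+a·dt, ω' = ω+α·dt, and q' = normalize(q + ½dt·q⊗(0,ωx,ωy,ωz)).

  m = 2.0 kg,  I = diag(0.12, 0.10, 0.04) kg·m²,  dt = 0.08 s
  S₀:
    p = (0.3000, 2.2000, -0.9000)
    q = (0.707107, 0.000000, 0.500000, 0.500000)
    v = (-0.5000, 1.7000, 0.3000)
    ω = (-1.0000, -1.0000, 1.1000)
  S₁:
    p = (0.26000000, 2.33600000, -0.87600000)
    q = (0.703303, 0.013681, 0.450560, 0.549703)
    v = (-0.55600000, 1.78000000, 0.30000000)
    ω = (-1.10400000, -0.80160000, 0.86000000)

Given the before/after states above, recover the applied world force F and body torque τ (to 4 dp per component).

F = (-1.4000, 2.0000, 0.0000)
τ = (-0.0900, 0.1600, -0.1400)

ω₁ − ω₀ = (-0.10400000, 0.19840000, -0.24000000)
ω₀×(Iω₀) = (0.0660, -0.0880, -0.0200)
τ = I·(Δω/dt) + ω₀×(Iω₀) = (-0.0900, 0.1600, -0.1400)
v₁ − v₀ = (-0.05600000, 0.08000000, 0.00000000)
m·(v₁−v₀)/dt = (-1.4000, 2.0000, 0.0000)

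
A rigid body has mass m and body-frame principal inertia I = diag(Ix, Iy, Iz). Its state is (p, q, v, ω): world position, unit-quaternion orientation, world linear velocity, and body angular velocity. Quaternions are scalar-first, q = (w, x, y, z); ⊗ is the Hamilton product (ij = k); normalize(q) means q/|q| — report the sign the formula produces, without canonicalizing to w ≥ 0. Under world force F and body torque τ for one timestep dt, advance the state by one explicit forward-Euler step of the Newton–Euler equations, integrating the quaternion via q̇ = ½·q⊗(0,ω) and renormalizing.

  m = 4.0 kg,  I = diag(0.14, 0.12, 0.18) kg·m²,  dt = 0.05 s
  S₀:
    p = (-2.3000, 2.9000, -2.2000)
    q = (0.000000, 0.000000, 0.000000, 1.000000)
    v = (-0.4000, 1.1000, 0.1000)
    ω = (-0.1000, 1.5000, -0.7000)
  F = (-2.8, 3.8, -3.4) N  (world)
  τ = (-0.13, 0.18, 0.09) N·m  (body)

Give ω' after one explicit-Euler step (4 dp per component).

ω' = (-0.1239, 1.5762, -0.6758)

ω×(Iω) gyroscopic = (-0.0630, -0.0028, 0.0030)
angular accel α = (-0.4786, 1.5233, 0.4833)
ω + α·dt = (-0.1239, 1.5762, -0.6758)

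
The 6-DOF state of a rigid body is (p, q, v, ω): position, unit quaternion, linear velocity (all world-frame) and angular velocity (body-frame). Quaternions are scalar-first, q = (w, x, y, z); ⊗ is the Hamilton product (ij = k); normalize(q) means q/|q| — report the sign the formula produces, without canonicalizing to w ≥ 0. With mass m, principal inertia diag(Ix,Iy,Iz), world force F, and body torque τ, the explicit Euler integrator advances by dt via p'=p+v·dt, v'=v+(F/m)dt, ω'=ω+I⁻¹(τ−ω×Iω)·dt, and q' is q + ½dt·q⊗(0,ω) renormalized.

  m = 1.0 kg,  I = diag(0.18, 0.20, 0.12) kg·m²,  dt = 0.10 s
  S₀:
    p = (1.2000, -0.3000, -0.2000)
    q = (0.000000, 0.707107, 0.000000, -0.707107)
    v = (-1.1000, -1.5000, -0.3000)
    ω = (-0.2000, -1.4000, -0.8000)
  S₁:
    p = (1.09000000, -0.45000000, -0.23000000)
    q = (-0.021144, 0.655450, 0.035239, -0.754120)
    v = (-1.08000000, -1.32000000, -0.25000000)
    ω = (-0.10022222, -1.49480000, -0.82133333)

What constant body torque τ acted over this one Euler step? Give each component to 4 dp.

Δω = ω₁−ω₀ = (0.09977778, -0.09480000, -0.02133333)
precession coupling = (-0.0896, 0.0096, 0.0056)
applied torque τ = (0.0900, -0.1800, -0.0200)

τ = (0.0900, -0.1800, -0.0200)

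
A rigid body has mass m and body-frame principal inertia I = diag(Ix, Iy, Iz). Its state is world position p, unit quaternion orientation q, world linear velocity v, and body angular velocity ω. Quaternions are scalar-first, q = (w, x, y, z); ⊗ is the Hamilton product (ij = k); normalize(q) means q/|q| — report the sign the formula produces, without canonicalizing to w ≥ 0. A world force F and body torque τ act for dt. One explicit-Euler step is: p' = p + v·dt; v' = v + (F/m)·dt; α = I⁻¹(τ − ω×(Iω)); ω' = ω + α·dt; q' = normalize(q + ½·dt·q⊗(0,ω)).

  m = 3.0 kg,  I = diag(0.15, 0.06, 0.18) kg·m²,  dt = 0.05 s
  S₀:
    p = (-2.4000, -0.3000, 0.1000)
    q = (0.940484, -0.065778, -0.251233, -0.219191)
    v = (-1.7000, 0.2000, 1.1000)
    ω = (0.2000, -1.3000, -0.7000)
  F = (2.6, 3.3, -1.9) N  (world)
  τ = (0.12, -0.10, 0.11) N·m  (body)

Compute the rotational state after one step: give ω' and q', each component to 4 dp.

α = I⁻¹(τ − ω×Iω) = (0.0720, -1.7367, 0.4811)
ω + α·dt = (0.2036, -1.3868, -0.6759)
Hamilton product q⊗(0,ω) = (-0.4668810, 0.0790116, -1.3125120, -0.5225808)
q + ½dt·q⊗(0,ω), renormalized = (0.9282, -0.0638, -0.2838, -0.2321)

ω' = (0.2036, -1.3868, -0.6759)
q' = (0.9282, -0.0638, -0.2838, -0.2321)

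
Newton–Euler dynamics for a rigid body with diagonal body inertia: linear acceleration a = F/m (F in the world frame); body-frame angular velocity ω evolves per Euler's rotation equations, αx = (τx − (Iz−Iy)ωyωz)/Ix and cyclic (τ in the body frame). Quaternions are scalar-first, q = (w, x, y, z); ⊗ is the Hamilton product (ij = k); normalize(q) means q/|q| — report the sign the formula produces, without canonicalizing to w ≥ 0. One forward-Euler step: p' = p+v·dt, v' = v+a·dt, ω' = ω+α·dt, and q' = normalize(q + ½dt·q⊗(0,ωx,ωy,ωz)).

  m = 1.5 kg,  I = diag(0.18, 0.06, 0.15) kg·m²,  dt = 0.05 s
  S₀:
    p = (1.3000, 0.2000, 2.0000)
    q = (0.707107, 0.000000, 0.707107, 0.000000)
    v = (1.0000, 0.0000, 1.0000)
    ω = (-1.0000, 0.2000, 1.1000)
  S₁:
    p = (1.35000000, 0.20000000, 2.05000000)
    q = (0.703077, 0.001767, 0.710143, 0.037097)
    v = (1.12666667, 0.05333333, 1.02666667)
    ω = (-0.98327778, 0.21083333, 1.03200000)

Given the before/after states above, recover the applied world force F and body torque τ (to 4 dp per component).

ω₁ − ω₀ = (0.01672222, 0.01083333, -0.06800000)
precession coupling = (0.0198, -0.0330, 0.0240)
I·α + gyro = (0.0800, -0.0200, -0.1800)
velocity change Δv = (0.12666667, 0.05333333, 0.02666667)
F = m·Δv/dt = (3.8000, 1.6000, 0.8000)

F = (3.8000, 1.6000, 0.8000)
τ = (0.0800, -0.0200, -0.1800)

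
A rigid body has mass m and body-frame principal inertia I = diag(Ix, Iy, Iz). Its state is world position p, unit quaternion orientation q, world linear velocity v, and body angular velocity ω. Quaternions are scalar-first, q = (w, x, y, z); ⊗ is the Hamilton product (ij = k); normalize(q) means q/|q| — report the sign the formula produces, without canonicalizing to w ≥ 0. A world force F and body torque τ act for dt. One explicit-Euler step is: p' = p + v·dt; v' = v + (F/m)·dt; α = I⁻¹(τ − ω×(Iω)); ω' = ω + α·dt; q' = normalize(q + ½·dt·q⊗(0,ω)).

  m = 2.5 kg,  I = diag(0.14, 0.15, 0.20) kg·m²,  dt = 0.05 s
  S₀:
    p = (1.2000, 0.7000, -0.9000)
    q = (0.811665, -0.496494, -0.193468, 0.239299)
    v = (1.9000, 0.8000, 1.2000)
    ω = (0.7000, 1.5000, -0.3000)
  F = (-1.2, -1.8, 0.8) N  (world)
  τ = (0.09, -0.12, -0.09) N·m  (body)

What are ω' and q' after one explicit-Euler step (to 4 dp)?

ω×(Iω) gyroscopic = (-0.0225, 0.0126, 0.0105)
angular accel α = (0.8036, -0.8840, -0.5025)
new body rate ω' = (0.7402, 1.4558, -0.3251)
2q̇ = q⊗(0,ω) = (0.7095375, 0.2672574, 1.2360586, -0.8528129)
q + ½dt·q⊗(0,ω), renormalized = (0.8287, -0.4894, -0.1624, 0.2178)

ω' = (0.7402, 1.4558, -0.3251)
q' = (0.8287, -0.4894, -0.1624, 0.2178)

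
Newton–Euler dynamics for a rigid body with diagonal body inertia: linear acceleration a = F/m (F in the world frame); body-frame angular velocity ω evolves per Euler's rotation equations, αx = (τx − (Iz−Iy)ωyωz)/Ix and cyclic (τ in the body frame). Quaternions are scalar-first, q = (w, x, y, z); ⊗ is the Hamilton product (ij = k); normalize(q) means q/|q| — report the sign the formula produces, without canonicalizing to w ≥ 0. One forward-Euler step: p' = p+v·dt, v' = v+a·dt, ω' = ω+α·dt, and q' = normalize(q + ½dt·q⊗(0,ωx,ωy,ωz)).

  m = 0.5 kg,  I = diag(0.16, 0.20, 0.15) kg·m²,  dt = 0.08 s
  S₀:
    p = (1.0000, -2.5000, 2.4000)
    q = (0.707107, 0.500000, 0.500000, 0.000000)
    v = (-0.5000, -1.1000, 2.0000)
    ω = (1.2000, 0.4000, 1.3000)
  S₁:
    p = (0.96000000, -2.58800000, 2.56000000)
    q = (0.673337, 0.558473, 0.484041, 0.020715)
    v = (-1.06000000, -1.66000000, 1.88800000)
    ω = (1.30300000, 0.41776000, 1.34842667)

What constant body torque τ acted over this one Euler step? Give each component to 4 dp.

rate change Δω = (0.10300000, 0.01776000, 0.04842667)
precession coupling = (-0.0260, 0.0156, 0.0192)
τ = I·(Δω/dt) + ω₀×(Iω₀) = (0.1800, 0.0600, 0.1100)

τ = (0.1800, 0.0600, 0.1100)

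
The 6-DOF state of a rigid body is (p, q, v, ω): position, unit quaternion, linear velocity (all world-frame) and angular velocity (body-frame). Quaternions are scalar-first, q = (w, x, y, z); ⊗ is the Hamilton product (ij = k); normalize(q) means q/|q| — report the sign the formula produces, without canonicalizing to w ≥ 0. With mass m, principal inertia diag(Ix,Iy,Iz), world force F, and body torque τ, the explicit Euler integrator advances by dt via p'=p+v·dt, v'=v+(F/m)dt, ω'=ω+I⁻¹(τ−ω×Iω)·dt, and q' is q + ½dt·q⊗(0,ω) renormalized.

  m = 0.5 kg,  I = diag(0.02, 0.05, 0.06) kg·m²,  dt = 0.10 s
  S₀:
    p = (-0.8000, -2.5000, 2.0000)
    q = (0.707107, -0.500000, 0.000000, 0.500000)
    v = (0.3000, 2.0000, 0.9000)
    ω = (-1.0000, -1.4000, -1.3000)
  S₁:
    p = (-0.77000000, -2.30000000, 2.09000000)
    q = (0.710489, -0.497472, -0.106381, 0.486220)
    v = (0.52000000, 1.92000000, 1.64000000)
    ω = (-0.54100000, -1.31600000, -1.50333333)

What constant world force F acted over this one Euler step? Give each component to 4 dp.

Δv = v₁−v₀ = (0.22000000, -0.08000000, 0.74000000)
applied force F = (1.1000, -0.4000, 3.7000)

F = (1.1000, -0.4000, 3.7000)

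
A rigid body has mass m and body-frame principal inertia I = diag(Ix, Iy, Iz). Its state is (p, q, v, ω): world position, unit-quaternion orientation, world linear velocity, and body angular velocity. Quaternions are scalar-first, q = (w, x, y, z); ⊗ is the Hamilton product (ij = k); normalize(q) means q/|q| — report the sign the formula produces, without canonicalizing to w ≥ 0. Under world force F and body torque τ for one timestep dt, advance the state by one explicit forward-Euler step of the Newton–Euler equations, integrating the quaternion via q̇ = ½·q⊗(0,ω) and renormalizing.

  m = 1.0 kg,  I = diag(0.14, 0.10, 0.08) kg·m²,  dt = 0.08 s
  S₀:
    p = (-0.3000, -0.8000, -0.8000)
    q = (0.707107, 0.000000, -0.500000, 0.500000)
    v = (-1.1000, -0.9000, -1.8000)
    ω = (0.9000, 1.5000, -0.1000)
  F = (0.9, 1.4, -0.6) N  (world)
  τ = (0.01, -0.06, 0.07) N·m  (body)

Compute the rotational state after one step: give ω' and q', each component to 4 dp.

ω' = (0.9040, 1.4563, 0.0240)
q' = (0.7373, -0.0025, -0.4385, 0.5139)

ω×(Iω) gyroscopic = (0.0030, -0.0054, -0.0540)
α = I⁻¹(τ − ω×Iω) = (0.0500, -0.5460, 1.5500)
ω' = ω + α·dt = (0.9040, 1.4563, 0.0240)
2q̇ = q⊗(0,ω) = (0.8000000, -0.0636037, 1.5106605, 0.3792893)
q + ½dt·q⊗(0,ω), renormalized = (0.7373, -0.0025, -0.4385, 0.5139)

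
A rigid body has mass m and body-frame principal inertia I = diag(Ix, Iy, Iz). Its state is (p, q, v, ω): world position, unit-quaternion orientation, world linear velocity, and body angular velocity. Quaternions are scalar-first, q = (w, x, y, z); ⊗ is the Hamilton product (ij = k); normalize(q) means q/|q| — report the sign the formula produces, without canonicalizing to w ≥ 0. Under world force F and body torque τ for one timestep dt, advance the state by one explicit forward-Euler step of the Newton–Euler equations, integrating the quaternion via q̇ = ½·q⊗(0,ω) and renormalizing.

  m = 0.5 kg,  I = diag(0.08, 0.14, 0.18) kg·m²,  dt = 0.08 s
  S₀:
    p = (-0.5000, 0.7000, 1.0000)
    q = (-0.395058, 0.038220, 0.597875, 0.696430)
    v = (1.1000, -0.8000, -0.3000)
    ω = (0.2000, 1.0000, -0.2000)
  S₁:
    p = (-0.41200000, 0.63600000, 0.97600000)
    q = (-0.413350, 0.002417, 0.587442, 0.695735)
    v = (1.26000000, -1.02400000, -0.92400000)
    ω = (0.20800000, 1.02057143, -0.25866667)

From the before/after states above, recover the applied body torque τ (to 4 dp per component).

τ = (0.0000, 0.0400, -0.1200)

Δω = ω₁−ω₀ = (0.00800000, 0.02057143, -0.05866667)
applied torque τ = (0.0000, 0.0400, -0.1200)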